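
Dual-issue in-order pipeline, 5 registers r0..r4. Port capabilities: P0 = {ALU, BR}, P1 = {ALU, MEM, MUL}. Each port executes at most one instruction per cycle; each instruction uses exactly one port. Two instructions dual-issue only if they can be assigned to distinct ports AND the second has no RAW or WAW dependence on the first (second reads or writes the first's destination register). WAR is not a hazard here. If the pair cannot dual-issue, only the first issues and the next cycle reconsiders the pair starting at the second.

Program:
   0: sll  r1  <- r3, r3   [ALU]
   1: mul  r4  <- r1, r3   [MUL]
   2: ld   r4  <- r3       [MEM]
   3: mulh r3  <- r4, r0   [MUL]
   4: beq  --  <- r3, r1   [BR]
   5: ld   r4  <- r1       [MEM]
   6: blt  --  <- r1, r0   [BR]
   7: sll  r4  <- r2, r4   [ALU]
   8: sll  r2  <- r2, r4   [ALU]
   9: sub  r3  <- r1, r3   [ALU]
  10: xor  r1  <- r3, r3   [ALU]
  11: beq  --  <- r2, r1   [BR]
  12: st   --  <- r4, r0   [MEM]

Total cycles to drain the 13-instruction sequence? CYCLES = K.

CYCLES = 9

0. sll @i0  | RAW r1
1. mul @i1  | no-port MUL/MEM
2. ld @i2  | no-port MEM/MUL
3. mulh @i3  | RAW r3
4. beq+ld @i4,i5  | dual
5. blt+sll @i6,i7  | dual
6. sll+sub @i8,i9  | dual
7. xor @i10  | RAW r1
8. beq+st @i11,i12  | dual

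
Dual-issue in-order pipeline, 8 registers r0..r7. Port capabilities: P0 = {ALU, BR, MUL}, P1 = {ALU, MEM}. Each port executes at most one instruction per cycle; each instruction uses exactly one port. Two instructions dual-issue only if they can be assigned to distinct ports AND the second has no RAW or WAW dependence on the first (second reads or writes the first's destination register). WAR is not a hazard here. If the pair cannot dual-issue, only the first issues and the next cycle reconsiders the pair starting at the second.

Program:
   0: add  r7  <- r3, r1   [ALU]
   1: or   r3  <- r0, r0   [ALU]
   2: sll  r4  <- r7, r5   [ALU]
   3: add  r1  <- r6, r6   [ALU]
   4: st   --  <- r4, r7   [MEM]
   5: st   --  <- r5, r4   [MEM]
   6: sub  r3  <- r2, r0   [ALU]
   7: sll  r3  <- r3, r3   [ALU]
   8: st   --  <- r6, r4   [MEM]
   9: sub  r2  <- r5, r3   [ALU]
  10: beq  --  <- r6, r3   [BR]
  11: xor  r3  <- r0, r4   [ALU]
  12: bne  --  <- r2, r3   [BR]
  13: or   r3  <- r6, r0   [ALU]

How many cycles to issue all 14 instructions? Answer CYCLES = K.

CYCLES = 8

#0 head=0: add;or i0&i1 dual
#1 head=2: sll;add i2&i3 dual
#2 head=4: st i4 no-port MEM/MEM
#3 head=5: st;sub i5&i6 dual
#4 head=7: sll;st i7&i8 dual
#5 head=9: sub;beq i9&i10 dual
#6 head=11: xor i11 RAW r3
#7 head=12: bne;or i12&i13 dual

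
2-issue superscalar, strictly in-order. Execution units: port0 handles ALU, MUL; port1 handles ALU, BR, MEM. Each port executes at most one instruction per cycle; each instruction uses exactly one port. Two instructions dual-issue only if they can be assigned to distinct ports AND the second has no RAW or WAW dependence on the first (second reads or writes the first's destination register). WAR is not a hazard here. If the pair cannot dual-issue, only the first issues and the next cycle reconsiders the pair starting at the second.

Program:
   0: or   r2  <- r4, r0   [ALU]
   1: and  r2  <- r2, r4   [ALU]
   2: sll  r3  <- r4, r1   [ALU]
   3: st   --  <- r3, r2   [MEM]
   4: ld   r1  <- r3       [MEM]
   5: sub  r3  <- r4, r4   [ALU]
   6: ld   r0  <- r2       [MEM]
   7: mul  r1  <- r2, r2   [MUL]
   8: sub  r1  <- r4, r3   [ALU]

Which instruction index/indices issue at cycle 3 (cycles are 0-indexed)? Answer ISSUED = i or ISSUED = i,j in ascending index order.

ISSUED = 4,5

[0] i0  or  -- RAW+WAW r2
[1] i1+i2  and;sll  -- dual
[2] i3  st  -- no-port MEM/MEM
[3] i4+i5  ld;sub  -- dual
[4] i6+i7  ld;mul  -- dual
[5] i8  sub  -- tail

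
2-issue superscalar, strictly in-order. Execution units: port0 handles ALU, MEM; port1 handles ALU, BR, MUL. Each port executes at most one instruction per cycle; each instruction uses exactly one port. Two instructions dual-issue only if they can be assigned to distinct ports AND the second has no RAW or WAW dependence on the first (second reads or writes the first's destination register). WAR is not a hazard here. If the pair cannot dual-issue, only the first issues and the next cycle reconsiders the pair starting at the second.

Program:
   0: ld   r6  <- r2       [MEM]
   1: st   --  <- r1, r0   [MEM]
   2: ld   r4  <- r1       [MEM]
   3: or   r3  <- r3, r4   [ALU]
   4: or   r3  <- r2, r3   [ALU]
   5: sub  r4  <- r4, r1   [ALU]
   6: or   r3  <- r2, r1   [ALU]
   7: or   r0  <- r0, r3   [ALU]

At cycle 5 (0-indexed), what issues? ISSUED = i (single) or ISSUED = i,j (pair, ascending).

#0 head=0: ld i0 no-port MEM/MEM
#1 head=1: st i1 no-port MEM/MEM
#2 head=2: ld i2 RAW r4
#3 head=3: or i3 RAW+WAW r3
#4 head=4: or/sub i4&i5 dual
#5 head=6: or i6 RAW r3
#6 head=7: or i7 tail

ISSUED = 6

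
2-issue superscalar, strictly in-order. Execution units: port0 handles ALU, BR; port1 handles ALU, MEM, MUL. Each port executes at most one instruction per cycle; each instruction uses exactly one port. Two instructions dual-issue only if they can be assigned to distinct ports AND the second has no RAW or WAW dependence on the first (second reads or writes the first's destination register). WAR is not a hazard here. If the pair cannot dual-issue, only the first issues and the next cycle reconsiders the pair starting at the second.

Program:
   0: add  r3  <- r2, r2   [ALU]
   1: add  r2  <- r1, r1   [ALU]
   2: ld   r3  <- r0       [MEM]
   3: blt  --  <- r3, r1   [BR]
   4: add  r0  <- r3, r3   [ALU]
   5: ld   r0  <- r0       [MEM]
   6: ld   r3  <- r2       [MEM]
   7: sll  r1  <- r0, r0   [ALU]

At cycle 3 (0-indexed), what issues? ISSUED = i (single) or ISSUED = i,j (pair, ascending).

ISSUED = 5

#0 head=0: add.ALU/add.ALU i0/i1 dual
#1 head=2: ld.MEM i2 RAW r3
#2 head=3: blt.BR/add.ALU i3/i4 dual
#3 head=5: ld.MEM i5 no-port MEM/MEM
#4 head=6: ld.MEM/sll.ALU i6/i7 dual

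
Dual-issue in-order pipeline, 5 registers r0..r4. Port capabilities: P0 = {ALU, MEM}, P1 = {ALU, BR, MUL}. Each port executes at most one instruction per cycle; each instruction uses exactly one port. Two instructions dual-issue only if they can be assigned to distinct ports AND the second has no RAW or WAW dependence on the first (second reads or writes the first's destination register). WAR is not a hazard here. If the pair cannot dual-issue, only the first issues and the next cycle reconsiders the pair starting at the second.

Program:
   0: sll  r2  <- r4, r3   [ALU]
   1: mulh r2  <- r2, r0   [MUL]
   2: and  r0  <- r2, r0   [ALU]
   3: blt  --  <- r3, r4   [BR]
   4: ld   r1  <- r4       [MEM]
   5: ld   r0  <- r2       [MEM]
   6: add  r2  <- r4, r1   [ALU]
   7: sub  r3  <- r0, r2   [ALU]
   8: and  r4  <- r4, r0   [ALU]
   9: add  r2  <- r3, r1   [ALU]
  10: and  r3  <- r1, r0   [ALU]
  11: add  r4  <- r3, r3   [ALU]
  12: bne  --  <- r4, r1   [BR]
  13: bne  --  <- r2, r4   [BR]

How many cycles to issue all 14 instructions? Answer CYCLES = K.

CYCLES = 10

0. sll.ALU @i0  | RAW+WAW r2
1. mulh.MUL @i1  | RAW r2
2. and.ALU+blt.BR @i2,i3  | 2-wide
3. ld.MEM @i4  | no-port MEM/MEM
4. ld.MEM+add.ALU @i5,i6  | 2-wide
5. sub.ALU+and.ALU @i7,i8  | 2-wide
6. add.ALU+and.ALU @i9,i10  | 2-wide
7. add.ALU @i11  | RAW r4
8. bne.BR @i12  | no-port BR/BR
9. bne.BR @i13  | tail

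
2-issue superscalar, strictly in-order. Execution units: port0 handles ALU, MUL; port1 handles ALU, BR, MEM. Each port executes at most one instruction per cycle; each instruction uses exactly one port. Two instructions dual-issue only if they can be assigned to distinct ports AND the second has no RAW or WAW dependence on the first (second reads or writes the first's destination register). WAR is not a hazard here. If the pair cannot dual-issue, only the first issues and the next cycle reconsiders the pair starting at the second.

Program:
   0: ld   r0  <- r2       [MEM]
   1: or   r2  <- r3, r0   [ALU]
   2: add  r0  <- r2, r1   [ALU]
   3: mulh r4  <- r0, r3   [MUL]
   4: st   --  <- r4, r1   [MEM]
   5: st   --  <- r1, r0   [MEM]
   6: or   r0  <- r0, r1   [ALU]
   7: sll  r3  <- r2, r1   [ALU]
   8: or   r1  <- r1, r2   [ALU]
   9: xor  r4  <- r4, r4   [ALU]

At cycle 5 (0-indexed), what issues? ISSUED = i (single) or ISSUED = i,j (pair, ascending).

ISSUED = 5,6

t=0 i0:ld.MEM ; RAW r0
t=1 i1:or.ALU ; RAW r2
t=2 i2:add.ALU ; RAW r0
t=3 i3:mulh.MUL ; RAW r4
t=4 i4:st.MEM ; no-port MEM/MEM
t=5 i5,i6:st.MEM;or.ALU ; pair
t=6 i7,i8:sll.ALU;or.ALU ; pair
t=7 i9:xor.ALU ; tail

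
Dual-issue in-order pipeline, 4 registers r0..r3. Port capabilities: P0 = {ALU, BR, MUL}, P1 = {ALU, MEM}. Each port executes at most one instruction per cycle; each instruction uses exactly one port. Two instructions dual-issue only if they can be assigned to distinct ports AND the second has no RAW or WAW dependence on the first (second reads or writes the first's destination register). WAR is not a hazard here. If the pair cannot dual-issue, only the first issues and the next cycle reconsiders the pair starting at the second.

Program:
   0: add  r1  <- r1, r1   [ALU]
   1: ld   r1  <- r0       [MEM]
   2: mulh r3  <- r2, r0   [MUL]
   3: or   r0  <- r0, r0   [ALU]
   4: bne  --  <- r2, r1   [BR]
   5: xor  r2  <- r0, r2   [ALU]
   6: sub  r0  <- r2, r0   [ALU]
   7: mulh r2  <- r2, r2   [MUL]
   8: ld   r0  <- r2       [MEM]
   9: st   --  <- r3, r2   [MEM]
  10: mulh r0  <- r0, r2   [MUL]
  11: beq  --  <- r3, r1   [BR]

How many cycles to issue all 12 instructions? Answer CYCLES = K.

#0 head=0: add.ALU i0 WAW r1
#1 head=1: ld.MEM+mulh.MUL i1,i2 2-wide
#2 head=3: or.ALU+bne.BR i3,i4 2-wide
#3 head=5: xor.ALU i5 RAW r2
#4 head=6: sub.ALU+mulh.MUL i6,i7 2-wide
#5 head=8: ld.MEM i8 no-port MEM/MEM
#6 head=9: st.MEM+mulh.MUL i9,i10 2-wide
#7 head=11: beq.BR i11 tail

CYCLES = 8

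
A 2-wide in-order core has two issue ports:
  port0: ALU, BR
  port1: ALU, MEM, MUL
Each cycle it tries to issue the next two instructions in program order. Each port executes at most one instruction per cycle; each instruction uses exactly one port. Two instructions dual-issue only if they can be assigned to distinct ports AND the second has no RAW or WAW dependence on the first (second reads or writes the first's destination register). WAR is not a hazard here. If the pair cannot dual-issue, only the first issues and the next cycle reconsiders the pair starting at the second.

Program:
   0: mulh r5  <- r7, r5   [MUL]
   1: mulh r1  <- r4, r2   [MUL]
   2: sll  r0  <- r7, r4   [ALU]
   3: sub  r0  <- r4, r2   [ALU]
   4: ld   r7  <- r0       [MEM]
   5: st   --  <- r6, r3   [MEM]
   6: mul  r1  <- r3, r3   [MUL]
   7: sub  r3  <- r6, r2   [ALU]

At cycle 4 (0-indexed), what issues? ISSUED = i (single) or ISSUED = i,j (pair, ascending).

c0: i0 mulh  no-port MUL/MUL
c1: i1,i2 mulh/sll  pair
c2: i3 sub  RAW r0
c3: i4 ld  no-port MEM/MEM
c4: i5 st  no-port MEM/MUL
c5: i6,i7 mul/sub  pair

ISSUED = 5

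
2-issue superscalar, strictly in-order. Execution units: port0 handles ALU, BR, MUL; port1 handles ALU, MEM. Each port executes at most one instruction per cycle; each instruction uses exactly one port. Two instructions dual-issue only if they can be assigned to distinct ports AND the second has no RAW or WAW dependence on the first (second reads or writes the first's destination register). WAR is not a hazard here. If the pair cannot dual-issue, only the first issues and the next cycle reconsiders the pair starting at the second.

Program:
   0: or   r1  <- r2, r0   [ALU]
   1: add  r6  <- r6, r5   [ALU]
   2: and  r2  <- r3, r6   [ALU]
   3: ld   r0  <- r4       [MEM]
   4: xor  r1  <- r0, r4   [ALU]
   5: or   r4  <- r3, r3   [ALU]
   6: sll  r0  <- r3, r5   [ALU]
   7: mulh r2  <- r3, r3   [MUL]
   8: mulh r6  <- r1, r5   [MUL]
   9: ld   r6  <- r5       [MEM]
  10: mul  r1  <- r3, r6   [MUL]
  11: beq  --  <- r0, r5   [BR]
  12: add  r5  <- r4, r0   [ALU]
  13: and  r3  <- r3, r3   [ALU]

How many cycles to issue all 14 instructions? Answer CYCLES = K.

CYCLES = 9

t=0 i0,i1:or+add ; 2-wide
t=1 i2,i3:and+ld ; 2-wide
t=2 i4,i5:xor+or ; 2-wide
t=3 i6,i7:sll+mulh ; 2-wide
t=4 i8:mulh ; WAW r6
t=5 i9:ld ; RAW r6
t=6 i10:mul ; no-port MUL/BR
t=7 i11,i12:beq+add ; 2-wide
t=8 i13:and ; tail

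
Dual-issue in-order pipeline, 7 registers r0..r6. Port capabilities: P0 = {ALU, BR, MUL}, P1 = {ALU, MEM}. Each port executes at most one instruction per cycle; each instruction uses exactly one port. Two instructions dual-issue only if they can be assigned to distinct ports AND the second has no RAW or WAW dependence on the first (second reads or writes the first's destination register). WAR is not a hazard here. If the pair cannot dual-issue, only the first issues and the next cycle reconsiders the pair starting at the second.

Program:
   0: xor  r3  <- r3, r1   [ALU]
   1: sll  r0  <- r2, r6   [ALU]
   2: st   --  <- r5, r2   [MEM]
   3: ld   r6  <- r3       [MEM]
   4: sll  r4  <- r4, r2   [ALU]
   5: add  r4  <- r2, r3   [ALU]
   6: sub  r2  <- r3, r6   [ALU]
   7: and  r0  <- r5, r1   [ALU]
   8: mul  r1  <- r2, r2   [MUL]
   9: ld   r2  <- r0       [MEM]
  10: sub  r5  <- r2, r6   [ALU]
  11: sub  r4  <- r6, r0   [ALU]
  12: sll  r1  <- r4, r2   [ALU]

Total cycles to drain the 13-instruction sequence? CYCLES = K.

#0 head=0: xor.ALU+sll.ALU i0+i1 2-wide
#1 head=2: st.MEM i2 no-port MEM/MEM
#2 head=3: ld.MEM+sll.ALU i3+i4 2-wide
#3 head=5: add.ALU+sub.ALU i5+i6 2-wide
#4 head=7: and.ALU+mul.MUL i7+i8 2-wide
#5 head=9: ld.MEM i9 RAW r2
#6 head=10: sub.ALU+sub.ALU i10+i11 2-wide
#7 head=12: sll.ALU i12 tail

CYCLES = 8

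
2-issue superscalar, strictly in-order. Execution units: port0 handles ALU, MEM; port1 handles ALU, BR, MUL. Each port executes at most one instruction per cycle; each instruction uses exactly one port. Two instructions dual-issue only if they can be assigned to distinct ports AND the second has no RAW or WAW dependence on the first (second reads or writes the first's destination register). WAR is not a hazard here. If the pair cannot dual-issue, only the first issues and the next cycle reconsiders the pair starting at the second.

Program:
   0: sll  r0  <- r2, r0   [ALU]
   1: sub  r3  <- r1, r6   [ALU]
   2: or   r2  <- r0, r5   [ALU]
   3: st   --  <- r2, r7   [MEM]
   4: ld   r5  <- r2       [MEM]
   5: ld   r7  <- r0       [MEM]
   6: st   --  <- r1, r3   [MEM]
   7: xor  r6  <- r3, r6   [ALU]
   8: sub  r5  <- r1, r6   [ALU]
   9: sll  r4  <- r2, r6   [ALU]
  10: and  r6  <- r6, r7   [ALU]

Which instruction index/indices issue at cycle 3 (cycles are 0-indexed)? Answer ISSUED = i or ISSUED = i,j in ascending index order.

ISSUED = 4

0. sll+sub @i0,i1  | pair
1. or @i2  | RAW r2
2. st @i3  | no-port MEM/MEM
3. ld @i4  | no-port MEM/MEM
4. ld @i5  | no-port MEM/MEM
5. st+xor @i6,i7  | pair
6. sub+sll @i8,i9  | pair
7. and @i10  | tail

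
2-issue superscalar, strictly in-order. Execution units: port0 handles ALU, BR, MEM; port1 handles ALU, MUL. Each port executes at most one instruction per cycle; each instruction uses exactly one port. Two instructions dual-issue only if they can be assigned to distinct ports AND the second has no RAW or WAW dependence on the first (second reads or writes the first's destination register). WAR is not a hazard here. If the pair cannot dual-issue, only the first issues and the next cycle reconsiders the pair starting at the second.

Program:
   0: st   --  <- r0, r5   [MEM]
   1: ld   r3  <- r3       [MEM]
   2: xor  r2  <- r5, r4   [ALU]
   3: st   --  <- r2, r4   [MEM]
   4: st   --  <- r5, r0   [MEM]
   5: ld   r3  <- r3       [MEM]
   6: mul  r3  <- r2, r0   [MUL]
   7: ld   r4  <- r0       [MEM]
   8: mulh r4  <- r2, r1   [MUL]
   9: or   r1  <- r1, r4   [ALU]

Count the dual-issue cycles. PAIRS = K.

  cy0 -> i0 (st.MEM) no-port MEM/MEM
  cy1 -> i1,i2 (ld.MEM xor.ALU) 2-wide
  cy2 -> i3 (st.MEM) no-port MEM/MEM
  cy3 -> i4 (st.MEM) no-port MEM/MEM
  cy4 -> i5 (ld.MEM) WAW r3
  cy5 -> i6,i7 (mul.MUL ld.MEM) 2-wide
  cy6 -> i8 (mulh.MUL) RAW r4
  cy7 -> i9 (or.ALU) tail

PAIRS = 2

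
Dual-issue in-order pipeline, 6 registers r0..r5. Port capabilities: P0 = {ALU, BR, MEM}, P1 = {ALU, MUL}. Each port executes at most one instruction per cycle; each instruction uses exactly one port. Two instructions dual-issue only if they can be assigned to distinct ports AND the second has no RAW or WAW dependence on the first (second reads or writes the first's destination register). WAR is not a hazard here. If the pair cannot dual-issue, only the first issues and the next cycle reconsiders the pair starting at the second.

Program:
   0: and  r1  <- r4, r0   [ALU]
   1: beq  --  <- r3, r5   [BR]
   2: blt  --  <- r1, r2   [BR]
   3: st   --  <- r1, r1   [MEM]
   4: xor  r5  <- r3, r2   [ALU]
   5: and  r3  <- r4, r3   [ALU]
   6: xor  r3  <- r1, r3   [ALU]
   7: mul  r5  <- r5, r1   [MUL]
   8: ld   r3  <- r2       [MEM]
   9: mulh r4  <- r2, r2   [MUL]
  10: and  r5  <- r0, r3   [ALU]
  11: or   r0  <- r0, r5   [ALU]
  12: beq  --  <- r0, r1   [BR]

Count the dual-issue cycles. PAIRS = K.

PAIRS = 4

#0 head=0: and beq i0+i1 2-wide
#1 head=2: blt i2 no-port BR/MEM
#2 head=3: st xor i3+i4 2-wide
#3 head=5: and i5 RAW+WAW r3
#4 head=6: xor mul i6+i7 2-wide
#5 head=8: ld mulh i8+i9 2-wide
#6 head=10: and i10 RAW r5
#7 head=11: or i11 RAW r0
#8 head=12: beq i12 tail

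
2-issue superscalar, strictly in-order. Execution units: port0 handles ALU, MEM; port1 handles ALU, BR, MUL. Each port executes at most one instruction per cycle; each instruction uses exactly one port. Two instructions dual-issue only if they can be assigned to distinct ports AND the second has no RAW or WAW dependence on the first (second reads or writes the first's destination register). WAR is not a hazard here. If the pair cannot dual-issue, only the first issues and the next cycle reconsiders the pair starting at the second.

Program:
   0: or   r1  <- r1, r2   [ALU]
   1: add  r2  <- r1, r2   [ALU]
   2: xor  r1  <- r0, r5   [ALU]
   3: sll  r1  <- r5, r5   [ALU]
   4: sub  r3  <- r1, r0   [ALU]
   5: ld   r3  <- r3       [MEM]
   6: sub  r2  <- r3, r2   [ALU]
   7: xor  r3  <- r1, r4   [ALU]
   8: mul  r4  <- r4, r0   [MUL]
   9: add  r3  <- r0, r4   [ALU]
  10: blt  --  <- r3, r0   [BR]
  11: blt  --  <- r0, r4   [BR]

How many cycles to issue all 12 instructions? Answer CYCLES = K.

CYCLES = 10

c0: i0 or.ALU  RAW r1
c1: i1&i2 add.ALU+xor.ALU  dual
c2: i3 sll.ALU  RAW r1
c3: i4 sub.ALU  RAW+WAW r3
c4: i5 ld.MEM  RAW r3
c5: i6&i7 sub.ALU+xor.ALU  dual
c6: i8 mul.MUL  RAW r4
c7: i9 add.ALU  RAW r3
c8: i10 blt.BR  no-port BR/BR
c9: i11 blt.BR  tail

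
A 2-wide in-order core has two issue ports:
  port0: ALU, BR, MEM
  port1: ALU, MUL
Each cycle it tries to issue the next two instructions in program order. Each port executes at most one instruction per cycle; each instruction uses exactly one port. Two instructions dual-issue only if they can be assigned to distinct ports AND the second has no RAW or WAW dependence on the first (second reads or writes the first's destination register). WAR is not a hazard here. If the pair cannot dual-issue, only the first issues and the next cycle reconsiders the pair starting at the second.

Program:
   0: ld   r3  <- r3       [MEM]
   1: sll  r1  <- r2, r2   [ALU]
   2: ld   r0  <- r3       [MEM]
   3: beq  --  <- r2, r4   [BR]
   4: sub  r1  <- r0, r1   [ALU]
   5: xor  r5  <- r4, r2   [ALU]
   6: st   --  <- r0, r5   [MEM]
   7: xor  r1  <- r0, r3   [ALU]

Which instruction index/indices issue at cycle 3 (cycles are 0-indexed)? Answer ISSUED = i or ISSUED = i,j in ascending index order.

ISSUED = 5

0. ld+sll @i0&i1  | 2-wide
1. ld @i2  | no-port MEM/BR
2. beq+sub @i3&i4  | 2-wide
3. xor @i5  | RAW r5
4. st+xor @i6&i7  | 2-wide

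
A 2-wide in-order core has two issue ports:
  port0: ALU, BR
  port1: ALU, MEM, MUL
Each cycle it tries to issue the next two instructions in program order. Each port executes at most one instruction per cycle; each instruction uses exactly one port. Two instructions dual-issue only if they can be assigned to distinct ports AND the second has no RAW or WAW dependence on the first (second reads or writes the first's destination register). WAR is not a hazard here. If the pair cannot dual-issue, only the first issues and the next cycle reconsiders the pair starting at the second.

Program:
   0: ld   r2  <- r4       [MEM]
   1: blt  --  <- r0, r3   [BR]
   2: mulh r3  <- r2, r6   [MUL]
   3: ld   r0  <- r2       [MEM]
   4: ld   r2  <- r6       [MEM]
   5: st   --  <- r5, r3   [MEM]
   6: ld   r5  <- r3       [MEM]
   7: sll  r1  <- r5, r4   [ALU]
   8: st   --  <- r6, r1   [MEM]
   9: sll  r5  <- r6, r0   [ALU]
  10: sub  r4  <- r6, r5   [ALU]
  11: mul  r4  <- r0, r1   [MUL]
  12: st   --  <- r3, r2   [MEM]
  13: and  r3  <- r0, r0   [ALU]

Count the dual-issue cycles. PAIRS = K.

PAIRS = 3

  cy0 -> i0/i1 (ld.MEM+blt.BR) dual
  cy1 -> i2 (mulh.MUL) no-port MUL/MEM
  cy2 -> i3 (ld.MEM) no-port MEM/MEM
  cy3 -> i4 (ld.MEM) no-port MEM/MEM
  cy4 -> i5 (st.MEM) no-port MEM/MEM
  cy5 -> i6 (ld.MEM) RAW r5
  cy6 -> i7 (sll.ALU) RAW r1
  cy7 -> i8/i9 (st.MEM+sll.ALU) dual
  cy8 -> i10 (sub.ALU) WAW r4
  cy9 -> i11 (mul.MUL) no-port MUL/MEM
  cy10 -> i12/i13 (st.MEM+and.ALU) dual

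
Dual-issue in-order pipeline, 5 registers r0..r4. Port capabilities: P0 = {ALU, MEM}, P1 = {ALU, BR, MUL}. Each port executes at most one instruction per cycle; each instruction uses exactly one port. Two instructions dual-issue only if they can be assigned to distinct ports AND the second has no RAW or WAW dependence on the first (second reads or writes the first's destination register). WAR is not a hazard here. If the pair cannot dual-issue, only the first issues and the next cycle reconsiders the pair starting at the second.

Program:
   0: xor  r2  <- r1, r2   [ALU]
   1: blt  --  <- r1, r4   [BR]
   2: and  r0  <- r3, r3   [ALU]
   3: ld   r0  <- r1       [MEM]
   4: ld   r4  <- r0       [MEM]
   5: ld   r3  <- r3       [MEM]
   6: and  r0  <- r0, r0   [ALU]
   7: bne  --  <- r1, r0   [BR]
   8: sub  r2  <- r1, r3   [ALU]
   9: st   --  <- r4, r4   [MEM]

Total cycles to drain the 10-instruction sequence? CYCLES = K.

[0] i0+i1  xor blt  -- 2-wide
[1] i2  and  -- WAW r0
[2] i3  ld  -- no-port MEM/MEM
[3] i4  ld  -- no-port MEM/MEM
[4] i5+i6  ld and  -- 2-wide
[5] i7+i8  bne sub  -- 2-wide
[6] i9  st  -- tail

CYCLES = 7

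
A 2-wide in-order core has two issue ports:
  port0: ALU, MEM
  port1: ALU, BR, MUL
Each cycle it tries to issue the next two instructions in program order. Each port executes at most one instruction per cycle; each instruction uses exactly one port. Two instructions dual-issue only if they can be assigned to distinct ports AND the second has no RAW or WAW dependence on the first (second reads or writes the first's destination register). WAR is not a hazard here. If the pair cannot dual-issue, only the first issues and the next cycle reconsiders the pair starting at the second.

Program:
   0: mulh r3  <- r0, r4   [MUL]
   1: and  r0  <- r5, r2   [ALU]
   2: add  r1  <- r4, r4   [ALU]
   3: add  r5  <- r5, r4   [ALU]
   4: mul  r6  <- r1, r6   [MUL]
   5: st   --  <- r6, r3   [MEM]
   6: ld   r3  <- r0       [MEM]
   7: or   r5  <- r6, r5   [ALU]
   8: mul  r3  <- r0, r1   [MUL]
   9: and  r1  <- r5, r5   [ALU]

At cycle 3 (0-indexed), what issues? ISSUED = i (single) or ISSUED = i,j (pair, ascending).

  cy0 -> i0,i1 (mulh and) pair
  cy1 -> i2,i3 (add add) pair
  cy2 -> i4 (mul) RAW r6
  cy3 -> i5 (st) no-port MEM/MEM
  cy4 -> i6,i7 (ld or) pair
  cy5 -> i8,i9 (mul and) pair

ISSUED = 5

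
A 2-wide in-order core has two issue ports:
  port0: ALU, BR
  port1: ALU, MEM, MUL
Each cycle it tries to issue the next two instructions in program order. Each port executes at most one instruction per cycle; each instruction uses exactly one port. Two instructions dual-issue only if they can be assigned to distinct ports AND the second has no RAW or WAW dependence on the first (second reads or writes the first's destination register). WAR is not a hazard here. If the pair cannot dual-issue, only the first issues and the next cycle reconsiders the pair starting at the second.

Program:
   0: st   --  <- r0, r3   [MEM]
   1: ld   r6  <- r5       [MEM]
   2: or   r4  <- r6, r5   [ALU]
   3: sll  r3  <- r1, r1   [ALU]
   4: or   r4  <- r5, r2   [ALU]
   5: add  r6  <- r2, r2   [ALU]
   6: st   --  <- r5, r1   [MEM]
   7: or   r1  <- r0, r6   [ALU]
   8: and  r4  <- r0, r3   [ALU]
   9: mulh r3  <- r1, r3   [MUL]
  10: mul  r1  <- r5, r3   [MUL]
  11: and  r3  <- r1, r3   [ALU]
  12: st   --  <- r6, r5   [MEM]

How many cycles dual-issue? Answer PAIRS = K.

PAIRS = 5

#0 head=0: st.MEM i0 no-port MEM/MEM
#1 head=1: ld.MEM i1 RAW r6
#2 head=2: or.ALU sll.ALU i2&i3 2-wide
#3 head=4: or.ALU add.ALU i4&i5 2-wide
#4 head=6: st.MEM or.ALU i6&i7 2-wide
#5 head=8: and.ALU mulh.MUL i8&i9 2-wide
#6 head=10: mul.MUL i10 RAW r1
#7 head=11: and.ALU st.MEM i11&i12 2-wide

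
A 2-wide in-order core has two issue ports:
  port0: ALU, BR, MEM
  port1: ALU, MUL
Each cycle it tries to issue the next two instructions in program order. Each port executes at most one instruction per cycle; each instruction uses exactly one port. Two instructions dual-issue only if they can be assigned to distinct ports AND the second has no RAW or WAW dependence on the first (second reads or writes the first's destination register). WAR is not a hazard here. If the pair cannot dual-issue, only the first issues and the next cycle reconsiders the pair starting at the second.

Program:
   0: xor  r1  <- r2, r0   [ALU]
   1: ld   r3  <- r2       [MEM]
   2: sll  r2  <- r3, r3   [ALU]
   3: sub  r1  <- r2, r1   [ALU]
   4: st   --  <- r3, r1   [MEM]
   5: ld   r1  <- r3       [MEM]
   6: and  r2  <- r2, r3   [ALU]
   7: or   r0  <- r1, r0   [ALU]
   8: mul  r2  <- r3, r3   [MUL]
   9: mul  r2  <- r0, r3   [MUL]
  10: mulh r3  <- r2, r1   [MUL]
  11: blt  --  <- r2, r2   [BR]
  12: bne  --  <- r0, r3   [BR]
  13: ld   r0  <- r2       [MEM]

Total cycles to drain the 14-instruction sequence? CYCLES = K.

CYCLES = 10

[0] i0,i1  xor.ALU+ld.MEM  -- pair
[1] i2  sll.ALU  -- RAW r2
[2] i3  sub.ALU  -- RAW r1
[3] i4  st.MEM  -- no-port MEM/MEM
[4] i5,i6  ld.MEM+and.ALU  -- pair
[5] i7,i8  or.ALU+mul.MUL  -- pair
[6] i9  mul.MUL  -- no-port MUL/MUL
[7] i10,i11  mulh.MUL+blt.BR  -- pair
[8] i12  bne.BR  -- no-port BR/MEM
[9] i13  ld.MEM  -- tail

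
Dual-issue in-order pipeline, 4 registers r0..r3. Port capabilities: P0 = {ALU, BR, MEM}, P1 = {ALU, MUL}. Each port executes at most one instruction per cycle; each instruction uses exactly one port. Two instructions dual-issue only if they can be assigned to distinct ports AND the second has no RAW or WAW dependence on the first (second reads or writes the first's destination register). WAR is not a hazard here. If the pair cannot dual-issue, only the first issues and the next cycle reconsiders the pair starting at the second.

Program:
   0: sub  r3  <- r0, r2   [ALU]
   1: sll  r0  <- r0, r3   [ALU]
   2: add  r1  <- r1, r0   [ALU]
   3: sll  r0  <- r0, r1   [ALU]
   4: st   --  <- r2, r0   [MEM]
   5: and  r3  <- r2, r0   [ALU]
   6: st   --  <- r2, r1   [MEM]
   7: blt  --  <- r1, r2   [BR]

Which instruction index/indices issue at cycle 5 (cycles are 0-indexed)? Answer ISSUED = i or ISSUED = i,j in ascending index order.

ISSUED = 6

0. sub @i0  | RAW r3
1. sll @i1  | RAW r0
2. add @i2  | RAW r1
3. sll @i3  | RAW r0
4. st;and @i4,i5  | dual
5. st @i6  | no-port MEM/BR
6. blt @i7  | tail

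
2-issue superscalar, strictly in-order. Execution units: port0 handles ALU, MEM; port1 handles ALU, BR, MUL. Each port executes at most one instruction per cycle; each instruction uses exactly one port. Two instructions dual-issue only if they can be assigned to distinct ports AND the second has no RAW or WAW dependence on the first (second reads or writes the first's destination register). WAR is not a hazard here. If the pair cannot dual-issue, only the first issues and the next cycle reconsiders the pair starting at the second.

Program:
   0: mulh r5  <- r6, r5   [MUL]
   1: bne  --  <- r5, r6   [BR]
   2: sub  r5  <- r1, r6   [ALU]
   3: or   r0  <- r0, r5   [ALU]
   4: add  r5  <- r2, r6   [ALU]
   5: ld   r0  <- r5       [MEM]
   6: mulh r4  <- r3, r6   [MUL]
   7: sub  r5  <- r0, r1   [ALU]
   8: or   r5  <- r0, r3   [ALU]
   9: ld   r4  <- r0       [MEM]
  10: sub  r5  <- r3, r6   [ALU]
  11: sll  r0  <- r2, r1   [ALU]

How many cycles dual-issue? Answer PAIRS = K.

PAIRS = 5

  cy0 -> i0 (mulh.MUL) no-port MUL/BR
  cy1 -> i1/i2 (bne.BR;sub.ALU) pair
  cy2 -> i3/i4 (or.ALU;add.ALU) pair
  cy3 -> i5/i6 (ld.MEM;mulh.MUL) pair
  cy4 -> i7 (sub.ALU) WAW r5
  cy5 -> i8/i9 (or.ALU;ld.MEM) pair
  cy6 -> i10/i11 (sub.ALU;sll.ALU) pair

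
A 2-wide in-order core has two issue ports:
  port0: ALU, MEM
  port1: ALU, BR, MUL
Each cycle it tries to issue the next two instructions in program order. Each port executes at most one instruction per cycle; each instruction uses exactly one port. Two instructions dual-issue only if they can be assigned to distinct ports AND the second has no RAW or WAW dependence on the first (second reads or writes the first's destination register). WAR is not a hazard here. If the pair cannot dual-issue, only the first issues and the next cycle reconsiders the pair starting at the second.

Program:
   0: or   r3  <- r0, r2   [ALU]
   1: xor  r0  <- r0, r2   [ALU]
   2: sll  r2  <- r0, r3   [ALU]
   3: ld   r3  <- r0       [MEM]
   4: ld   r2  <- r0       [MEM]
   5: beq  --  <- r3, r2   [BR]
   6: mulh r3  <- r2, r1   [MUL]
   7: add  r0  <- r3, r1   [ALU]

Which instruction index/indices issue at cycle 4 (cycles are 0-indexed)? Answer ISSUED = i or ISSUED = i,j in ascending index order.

ISSUED = 6

#0 head=0: or/xor i0&i1 dual
#1 head=2: sll/ld i2&i3 dual
#2 head=4: ld i4 RAW r2
#3 head=5: beq i5 no-port BR/MUL
#4 head=6: mulh i6 RAW r3
#5 head=7: add i7 tail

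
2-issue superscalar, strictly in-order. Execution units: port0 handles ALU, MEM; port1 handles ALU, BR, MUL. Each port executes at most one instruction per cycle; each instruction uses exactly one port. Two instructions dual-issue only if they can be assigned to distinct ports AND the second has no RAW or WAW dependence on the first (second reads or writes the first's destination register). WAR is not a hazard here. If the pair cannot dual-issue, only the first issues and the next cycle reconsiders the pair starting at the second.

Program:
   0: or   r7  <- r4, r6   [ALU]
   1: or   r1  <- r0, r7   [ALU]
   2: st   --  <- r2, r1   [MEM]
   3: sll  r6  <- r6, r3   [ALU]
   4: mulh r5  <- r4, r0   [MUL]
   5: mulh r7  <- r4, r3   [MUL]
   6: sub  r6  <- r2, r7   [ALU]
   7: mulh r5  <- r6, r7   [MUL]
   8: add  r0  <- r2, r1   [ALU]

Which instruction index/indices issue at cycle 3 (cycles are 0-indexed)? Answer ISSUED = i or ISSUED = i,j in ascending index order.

t=0 i0:or ; RAW r7
t=1 i1:or ; RAW r1
t=2 i2,i3:st/sll ; 2-wide
t=3 i4:mulh ; no-port MUL/MUL
t=4 i5:mulh ; RAW r7
t=5 i6:sub ; RAW r6
t=6 i7,i8:mulh/add ; 2-wide

ISSUED = 4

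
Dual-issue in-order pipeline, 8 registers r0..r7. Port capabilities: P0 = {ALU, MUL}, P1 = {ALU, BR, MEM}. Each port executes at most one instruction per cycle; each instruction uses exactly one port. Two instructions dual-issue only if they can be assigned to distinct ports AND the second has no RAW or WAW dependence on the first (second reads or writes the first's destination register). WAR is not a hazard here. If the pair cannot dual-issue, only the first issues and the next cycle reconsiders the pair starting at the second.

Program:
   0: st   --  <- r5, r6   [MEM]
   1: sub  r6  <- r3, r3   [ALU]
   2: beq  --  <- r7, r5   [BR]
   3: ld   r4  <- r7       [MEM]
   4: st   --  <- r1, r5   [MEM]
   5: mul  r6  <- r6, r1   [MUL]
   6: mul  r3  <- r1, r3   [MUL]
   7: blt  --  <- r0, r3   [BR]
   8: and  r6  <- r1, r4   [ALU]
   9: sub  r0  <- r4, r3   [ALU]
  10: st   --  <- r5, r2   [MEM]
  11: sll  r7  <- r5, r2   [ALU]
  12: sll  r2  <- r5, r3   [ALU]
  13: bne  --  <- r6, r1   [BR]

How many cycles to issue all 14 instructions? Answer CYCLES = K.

CYCLES = 9

#0 head=0: st.MEM+sub.ALU i0,i1 2-wide
#1 head=2: beq.BR i2 no-port BR/MEM
#2 head=3: ld.MEM i3 no-port MEM/MEM
#3 head=4: st.MEM+mul.MUL i4,i5 2-wide
#4 head=6: mul.MUL i6 RAW r3
#5 head=7: blt.BR+and.ALU i7,i8 2-wide
#6 head=9: sub.ALU+st.MEM i9,i10 2-wide
#7 head=11: sll.ALU+sll.ALU i11,i12 2-wide
#8 head=13: bne.BR i13 tail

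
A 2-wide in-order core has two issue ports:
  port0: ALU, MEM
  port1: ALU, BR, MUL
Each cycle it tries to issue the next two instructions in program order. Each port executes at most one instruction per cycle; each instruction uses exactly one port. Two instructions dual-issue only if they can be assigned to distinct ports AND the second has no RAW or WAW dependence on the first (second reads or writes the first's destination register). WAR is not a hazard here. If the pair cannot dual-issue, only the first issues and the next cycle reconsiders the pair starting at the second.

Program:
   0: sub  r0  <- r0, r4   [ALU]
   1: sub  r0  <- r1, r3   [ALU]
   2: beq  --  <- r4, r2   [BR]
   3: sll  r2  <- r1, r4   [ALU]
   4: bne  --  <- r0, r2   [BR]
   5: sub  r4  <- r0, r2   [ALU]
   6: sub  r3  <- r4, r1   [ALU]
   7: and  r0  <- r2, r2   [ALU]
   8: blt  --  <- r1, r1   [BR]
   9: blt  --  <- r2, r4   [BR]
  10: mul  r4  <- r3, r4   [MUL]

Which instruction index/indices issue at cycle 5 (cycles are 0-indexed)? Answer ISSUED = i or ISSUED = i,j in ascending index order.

ISSUED = 8

[0] i0  sub  -- WAW r0
[1] i1+i2  sub beq  -- dual
[2] i3  sll  -- RAW r2
[3] i4+i5  bne sub  -- dual
[4] i6+i7  sub and  -- dual
[5] i8  blt  -- no-port BR/BR
[6] i9  blt  -- no-port BR/MUL
[7] i10  mul  -- tail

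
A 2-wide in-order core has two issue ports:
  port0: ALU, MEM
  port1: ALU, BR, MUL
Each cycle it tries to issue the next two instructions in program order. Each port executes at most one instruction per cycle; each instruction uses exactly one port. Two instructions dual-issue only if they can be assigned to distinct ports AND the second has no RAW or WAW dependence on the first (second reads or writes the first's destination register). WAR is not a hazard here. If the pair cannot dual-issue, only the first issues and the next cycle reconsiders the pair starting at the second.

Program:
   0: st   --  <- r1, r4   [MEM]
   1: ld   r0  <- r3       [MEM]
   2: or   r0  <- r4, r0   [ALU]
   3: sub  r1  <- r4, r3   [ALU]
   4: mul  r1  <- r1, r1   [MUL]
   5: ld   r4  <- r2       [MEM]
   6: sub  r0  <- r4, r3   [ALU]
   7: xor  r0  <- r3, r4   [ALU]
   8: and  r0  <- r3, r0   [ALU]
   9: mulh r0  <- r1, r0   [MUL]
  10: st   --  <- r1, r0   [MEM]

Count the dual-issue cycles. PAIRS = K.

t=0 i0:st.MEM ; no-port MEM/MEM
t=1 i1:ld.MEM ; RAW+WAW r0
t=2 i2,i3:or.ALU/sub.ALU ; dual
t=3 i4,i5:mul.MUL/ld.MEM ; dual
t=4 i6:sub.ALU ; WAW r0
t=5 i7:xor.ALU ; RAW+WAW r0
t=6 i8:and.ALU ; RAW+WAW r0
t=7 i9:mulh.MUL ; RAW r0
t=8 i10:st.MEM ; tail

PAIRS = 2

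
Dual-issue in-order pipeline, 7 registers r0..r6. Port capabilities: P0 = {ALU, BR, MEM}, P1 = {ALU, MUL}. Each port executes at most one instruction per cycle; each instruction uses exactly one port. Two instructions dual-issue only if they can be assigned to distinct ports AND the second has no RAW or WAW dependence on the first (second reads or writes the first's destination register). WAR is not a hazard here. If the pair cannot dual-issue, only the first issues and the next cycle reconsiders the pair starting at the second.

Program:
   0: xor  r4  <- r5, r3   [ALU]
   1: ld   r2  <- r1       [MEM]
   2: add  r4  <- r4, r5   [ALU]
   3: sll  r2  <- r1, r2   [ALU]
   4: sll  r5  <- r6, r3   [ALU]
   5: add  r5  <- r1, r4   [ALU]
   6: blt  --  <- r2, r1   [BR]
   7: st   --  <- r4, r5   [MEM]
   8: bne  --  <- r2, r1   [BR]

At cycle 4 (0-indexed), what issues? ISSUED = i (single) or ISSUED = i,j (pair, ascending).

[0] i0&i1  xor;ld  -- dual
[1] i2&i3  add;sll  -- dual
[2] i4  sll  -- WAW r5
[3] i5&i6  add;blt  -- dual
[4] i7  st  -- no-port MEM/BR
[5] i8  bne  -- tail

ISSUED = 7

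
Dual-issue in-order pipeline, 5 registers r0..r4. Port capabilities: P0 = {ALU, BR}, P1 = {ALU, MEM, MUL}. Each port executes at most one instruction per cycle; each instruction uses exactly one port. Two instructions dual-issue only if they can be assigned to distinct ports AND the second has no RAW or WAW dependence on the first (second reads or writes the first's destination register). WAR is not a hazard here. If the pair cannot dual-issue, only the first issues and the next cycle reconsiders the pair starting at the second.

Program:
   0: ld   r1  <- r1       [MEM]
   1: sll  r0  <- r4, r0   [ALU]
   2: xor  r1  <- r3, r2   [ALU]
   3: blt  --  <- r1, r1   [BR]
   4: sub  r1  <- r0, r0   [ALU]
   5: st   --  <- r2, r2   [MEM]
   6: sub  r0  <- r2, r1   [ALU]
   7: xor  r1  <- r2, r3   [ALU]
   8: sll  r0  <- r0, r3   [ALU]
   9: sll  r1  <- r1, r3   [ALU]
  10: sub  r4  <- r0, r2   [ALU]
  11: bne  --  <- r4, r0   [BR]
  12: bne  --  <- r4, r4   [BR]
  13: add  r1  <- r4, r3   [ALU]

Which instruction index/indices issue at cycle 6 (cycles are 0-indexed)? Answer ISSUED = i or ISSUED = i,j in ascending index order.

ISSUED = 11

t=0 i0,i1:ld.MEM;sll.ALU ; pair
t=1 i2:xor.ALU ; RAW r1
t=2 i3,i4:blt.BR;sub.ALU ; pair
t=3 i5,i6:st.MEM;sub.ALU ; pair
t=4 i7,i8:xor.ALU;sll.ALU ; pair
t=5 i9,i10:sll.ALU;sub.ALU ; pair
t=6 i11:bne.BR ; no-port BR/BR
t=7 i12,i13:bne.BR;add.ALU ; pair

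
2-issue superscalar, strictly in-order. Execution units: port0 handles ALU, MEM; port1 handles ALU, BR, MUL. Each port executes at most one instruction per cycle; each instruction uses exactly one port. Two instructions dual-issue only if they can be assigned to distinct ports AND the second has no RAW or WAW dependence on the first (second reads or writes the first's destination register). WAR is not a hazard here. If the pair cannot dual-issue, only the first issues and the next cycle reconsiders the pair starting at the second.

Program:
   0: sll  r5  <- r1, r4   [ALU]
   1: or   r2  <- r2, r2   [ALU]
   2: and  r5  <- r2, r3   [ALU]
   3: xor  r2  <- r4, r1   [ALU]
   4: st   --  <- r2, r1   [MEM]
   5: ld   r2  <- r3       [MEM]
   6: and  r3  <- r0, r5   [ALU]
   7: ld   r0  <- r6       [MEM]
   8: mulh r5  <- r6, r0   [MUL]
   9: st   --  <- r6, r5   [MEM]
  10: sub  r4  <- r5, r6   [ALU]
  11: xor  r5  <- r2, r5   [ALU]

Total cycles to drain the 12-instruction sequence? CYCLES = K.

CYCLES = 8

0. sll/or @i0,i1  | pair
1. and/xor @i2,i3  | pair
2. st @i4  | no-port MEM/MEM
3. ld/and @i5,i6  | pair
4. ld @i7  | RAW r0
5. mulh @i8  | RAW r5
6. st/sub @i9,i10  | pair
7. xor @i11  | tail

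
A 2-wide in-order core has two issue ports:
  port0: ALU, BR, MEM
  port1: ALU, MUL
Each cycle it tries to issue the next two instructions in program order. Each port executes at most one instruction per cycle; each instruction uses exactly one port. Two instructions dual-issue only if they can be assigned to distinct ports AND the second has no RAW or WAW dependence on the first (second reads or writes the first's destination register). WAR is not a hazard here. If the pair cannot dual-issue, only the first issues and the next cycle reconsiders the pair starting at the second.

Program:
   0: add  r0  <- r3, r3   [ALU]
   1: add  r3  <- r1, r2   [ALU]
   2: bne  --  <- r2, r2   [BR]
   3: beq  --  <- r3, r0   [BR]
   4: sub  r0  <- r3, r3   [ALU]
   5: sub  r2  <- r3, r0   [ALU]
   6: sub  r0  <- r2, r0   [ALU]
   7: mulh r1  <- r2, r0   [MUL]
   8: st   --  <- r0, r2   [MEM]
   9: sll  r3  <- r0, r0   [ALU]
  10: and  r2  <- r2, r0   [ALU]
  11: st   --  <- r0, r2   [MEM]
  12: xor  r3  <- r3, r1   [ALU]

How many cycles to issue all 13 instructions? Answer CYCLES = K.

[0] i0/i1  add;add  -- pair
[1] i2  bne  -- no-port BR/BR
[2] i3/i4  beq;sub  -- pair
[3] i5  sub  -- RAW r2
[4] i6  sub  -- RAW r0
[5] i7/i8  mulh;st  -- pair
[6] i9/i10  sll;and  -- pair
[7] i11/i12  st;xor  -- pair

CYCLES = 8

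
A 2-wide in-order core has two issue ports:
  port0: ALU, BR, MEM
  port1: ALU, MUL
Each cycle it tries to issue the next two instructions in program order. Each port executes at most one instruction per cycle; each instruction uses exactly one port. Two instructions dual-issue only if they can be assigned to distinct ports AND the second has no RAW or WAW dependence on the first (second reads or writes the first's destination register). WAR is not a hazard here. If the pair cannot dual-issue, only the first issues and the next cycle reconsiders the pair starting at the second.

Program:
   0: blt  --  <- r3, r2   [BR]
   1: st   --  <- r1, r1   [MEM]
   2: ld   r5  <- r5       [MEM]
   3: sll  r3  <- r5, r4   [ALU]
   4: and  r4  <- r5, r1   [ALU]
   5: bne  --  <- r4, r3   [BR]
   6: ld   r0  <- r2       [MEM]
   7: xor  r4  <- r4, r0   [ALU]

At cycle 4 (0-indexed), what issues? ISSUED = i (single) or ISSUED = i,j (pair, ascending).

ISSUED = 5

#0 head=0: blt.BR i0 no-port BR/MEM
#1 head=1: st.MEM i1 no-port MEM/MEM
#2 head=2: ld.MEM i2 RAW r5
#3 head=3: sll.ALU and.ALU i3&i4 pair
#4 head=5: bne.BR i5 no-port BR/MEM
#5 head=6: ld.MEM i6 RAW r0
#6 head=7: xor.ALU i7 tail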